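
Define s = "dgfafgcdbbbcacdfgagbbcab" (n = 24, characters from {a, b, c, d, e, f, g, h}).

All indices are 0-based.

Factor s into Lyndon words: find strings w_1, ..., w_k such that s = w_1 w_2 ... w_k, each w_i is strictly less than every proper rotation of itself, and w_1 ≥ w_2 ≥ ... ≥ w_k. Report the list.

emit factor 1: 'dgf' (i=0, period=3)
emit factor 2: 'afgcdbbbc' (i=3, period=9)
emit factor 3: 'acdfgagbbc' (i=12, period=10)
emit factor 4: 'ab' (i=22, period=2)

["dgf", "afgcdbbbc", "acdfgagbbc", "ab"]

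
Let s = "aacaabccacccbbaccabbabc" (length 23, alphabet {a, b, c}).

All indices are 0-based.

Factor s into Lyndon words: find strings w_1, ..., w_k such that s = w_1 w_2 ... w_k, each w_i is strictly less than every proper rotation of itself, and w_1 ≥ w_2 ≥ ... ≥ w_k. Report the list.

["aac", "aabccacccbbaccabbabc"]

emit factor 1: 'aac' (i=0, period=3)
emit factor 2: 'aabccacccbbaccabbabc' (i=3, period=20)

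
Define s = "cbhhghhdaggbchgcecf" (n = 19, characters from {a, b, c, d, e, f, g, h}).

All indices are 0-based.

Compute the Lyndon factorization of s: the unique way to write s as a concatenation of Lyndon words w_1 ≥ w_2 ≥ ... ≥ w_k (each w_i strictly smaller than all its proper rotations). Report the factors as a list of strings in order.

["c", "bhhghhd", "aggbchgcecf"]

emit factor 1: 'c' (i=0, period=1)
emit factor 2: 'bhhghhd' (i=1, period=7)
emit factor 3: 'aggbchgcecf' (i=8, period=11)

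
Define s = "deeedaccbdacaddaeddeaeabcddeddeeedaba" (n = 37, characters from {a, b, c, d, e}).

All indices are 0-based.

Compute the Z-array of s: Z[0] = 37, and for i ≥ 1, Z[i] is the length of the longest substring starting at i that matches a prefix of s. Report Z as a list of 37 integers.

Z[0]=37
i=1: fresh scan; Z[1]=0
i=2: fresh scan; Z[2]=0
i=3: fresh scan; Z[3]=0
i=4: fresh scan; Z[4]=1 scan→box=[4,5)
i=5: fresh scan; Z[5]=0
i=6: fresh scan; Z[6]=0
i=7: fresh scan; Z[7]=0
i=8: fresh scan; Z[8]=0
i=9: fresh scan; Z[9]=1 scan→box=[9,10)
i=10: fresh scan; Z[10]=0
i=11: fresh scan; Z[11]=0
i=12: fresh scan; Z[12]=0
i=13: fresh scan; Z[13]=1 scan→box=[13,14)
i=14: fresh scan; Z[14]=1 scan→box=[14,15)
i=15: fresh scan; Z[15]=0
i=16: fresh scan; Z[16]=0
i=17: fresh scan; Z[17]=1 scan→box=[17,18)
i=18: fresh scan; Z[18]=2 scan→box=[18,20)
i=19: min(r-i=1, Z[1]=0)=0; Z[19]=0
i=20: fresh scan; Z[20]=0
i=21: fresh scan; Z[21]=0
i=22: fresh scan; Z[22]=0
i=23: fresh scan; Z[23]=0
i=24: fresh scan; Z[24]=0
i=25: fresh scan; Z[25]=1 scan→box=[25,26)
i=26: fresh scan; Z[26]=2 scan→box=[26,28)
i=27: min(r-i=1, Z[1]=0)=0; Z[27]=0
i=28: fresh scan; Z[28]=1 scan→box=[28,29)
i=29: fresh scan; Z[29]=6 scan→box=[29,35)
i=30: min(r-i=5, Z[1]=0)=0; Z[30]=0
i=31: min(r-i=4, Z[2]=0)=0; Z[31]=0
i=32: min(r-i=3, Z[3]=0)=0; Z[32]=0
i=33: min(r-i=2, Z[4]=1)=1; Z[33]=1
i=34: min(r-i=1, Z[5]=0)=0; Z[34]=0
i=35: fresh scan; Z[35]=0
i=36: fresh scan; Z[36]=0

[37, 0, 0, 0, 1, 0, 0, 0, 0, 1, 0, 0, 0, 1, 1, 0, 0, 1, 2, 0, 0, 0, 0, 0, 0, 1, 2, 0, 1, 6, 0, 0, 0, 1, 0, 0, 0]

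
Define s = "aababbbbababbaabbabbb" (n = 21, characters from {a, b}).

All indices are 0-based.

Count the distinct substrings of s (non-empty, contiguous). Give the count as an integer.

sorted suffixes:
  #0 SA[0]=0  'aababbbbababbaabbabbb'
  #1 SA[1]=13  'aabbabbb'
  #2 SA[2]=8  'ababbaabbabbb'
  #3 SA[3]=1  'ababbbbababbaabbabbb'
  #4 SA[4]=10  'abbaabbabbb'
  #5 SA[5]=14  'abbabbb'
  #6 SA[6]=17  'abbb'
  #7 SA[7]=3  'abbbbababbaabbabbb'
  #8 SA[8]=20  'b'
  #9 SA[9]=12  'baabbabbb'
  #10 SA[10]=7  'bababbaabbabbb'
  #11 SA[11]=9  'babbaabbabbb'
  #12 SA[12]=16  'babbb'
  #13 SA[13]=2  'babbbbababbaabbabbb'
  #14 SA[14]=19  'bb'
  #15 SA[15]=11  'bbaabbabbb'
  #16 SA[16]=6  'bbababbaabbabbb'
  #17 SA[17]=15  'bbabbb'
  #18 SA[18]=18  'bbb'
  #19 SA[19]=5  'bbbababbaabbabbb'
  #20 SA[20]=4  'bbbbababbaabbabbb'

SA = [0, 13, 8, 1, 10, 14, 17, 3, 20, 12, 7, 9, 16, 2, 19, 11, 6, 15, 18, 5, 4]
rank  pair      lcp
   1  s[0:],s[13:]  3  'aab'
   2  s[13:],s[8:]  1  'a'
   3  s[8:],s[1:]  5  'ababb'
   4  s[1:],s[10:]  2  'ab'
   5  s[10:],s[14:]  4  'abba'
   6  s[14:],s[17:]  3  'abb'
   7  s[17:],s[3:]  4  'abbb'
   8  s[3:],s[20:]  0  ''
   9  s[20:],s[12:]  1  'b'
  10  s[12:],s[7:]  2  'ba'
  11  s[7:],s[9:]  3  'bab'
  12  s[9:],s[16:]  4  'babb'
  13  s[16:],s[2:]  5  'babbb'
  14  s[2:],s[19:]  1  'b'
  15  s[19:],s[11:]  2  'bb'
  16  s[11:],s[6:]  3  'bba'
  17  s[6:],s[15:]  4  'bbab'
  18  s[15:],s[18:]  2  'bb'
  19  s[18:],s[5:]  3  'bbb'
  20  s[5:],s[4:]  3  'bbb'

n(n+1)/2 = 21·22/2 = 231
Σ LCP = 0 + 3 + 1 + 5 + 2 + 4 + 3 + 4 + 0 + 1 + 2 + 3 + 4 + 5 + 1 + 2 + 3 + 4 + 2 + 3 + 3 = 55
distinct = 231 − 55 = 176

176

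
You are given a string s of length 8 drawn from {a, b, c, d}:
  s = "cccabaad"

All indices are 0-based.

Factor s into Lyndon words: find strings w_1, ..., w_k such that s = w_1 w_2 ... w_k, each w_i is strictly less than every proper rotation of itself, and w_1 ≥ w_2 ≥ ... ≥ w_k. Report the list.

emit factor 1: 'c' (i=0, period=1)
emit factor 2: 'c' (i=1, period=1)
emit factor 3: 'c' (i=2, period=1)
emit factor 4: 'ab' (i=3, period=2)
emit factor 5: 'aad' (i=5, period=3)

["c", "c", "c", "ab", "aad"]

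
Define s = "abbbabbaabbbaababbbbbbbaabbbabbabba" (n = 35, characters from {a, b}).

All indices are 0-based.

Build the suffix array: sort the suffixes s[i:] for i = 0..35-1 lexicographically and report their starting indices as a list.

[34, 12, 7, 23, 13, 31, 4, 28, 8, 0, 24, 15, 33, 11, 6, 22, 30, 3, 27, 14, 32, 10, 5, 21, 29, 2, 26, 9, 20, 1, 25, 19, 18, 17, 16]

rank→(start, suffix):
  0 → (34, 'a')
  1 → (12, 'aababbbbbbbaabbbabbabba')
  2 → (7, 'aabbbaababbbbbbbaabbbabbabba')
  3 → (23, 'aabbbabbabba')
  4 → (13, 'ababbbbbbbaabbbabbabba')
  5 → (31, 'abba')
  6 → (4, 'abbaabbbaababbbbbbbaabbbabbabba')
  7 → (28, 'abbabba')
  8 → (8, 'abbbaababbbbbbbaabbbabbabba')
  9 → (0, 'abbbabbaabbbaababbbbbbbaabbbabbabba')
  10 → (24, 'abbbabbabba')
  11 → (15, 'abbbbbbbaabbbabbabba')
  12 → (33, 'ba')
  13 → (11, 'baababbbbbbbaabbbabbabba')
  14 → (6, 'baabbbaababbbbbbbaabbbabbabba')
  15 → (22, 'baabbbabbabba')
  16 → (30, 'babba')
  17 → (3, 'babbaabbbaababbbbbbbaabbbabbabba')
  18 → (27, 'babbabba')
  19 → (14, 'babbbbbbbaabbbabbabba')
  20 → (32, 'bba')
  21 → (10, 'bbaababbbbbbbaabbbabbabba')
  22 → (5, 'bbaabbbaababbbbbbbaabbbabbabba')
  23 → (21, 'bbaabbbabbabba')
  24 → (29, 'bbabba')
  25 → (2, 'bbabbaabbbaababbbbbbbaabbbabbabba')
  26 → (26, 'bbabbabba')
  27 → (9, 'bbbaababbbbbbbaabbbabbabba')
  28 → (20, 'bbbaabbbabbabba')
  29 → (1, 'bbbabbaabbbaababbbbbbbaabbbabbabba')
  30 → (25, 'bbbabbabba')
  31 → (19, 'bbbbaabbbabbabba')
  32 → (18, 'bbbbbaabbbabbabba')
  33 → (17, 'bbbbbbaabbbabbabba')
  34 → (16, 'bbbbbbbaabbbabbabba')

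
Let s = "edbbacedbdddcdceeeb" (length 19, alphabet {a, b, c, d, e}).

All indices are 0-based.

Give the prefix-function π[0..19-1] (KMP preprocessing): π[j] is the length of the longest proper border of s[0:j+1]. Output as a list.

π[0] = 0
j=1 s[j]='d': π[1]=0 (border '')
j=2 s[j]='b': π[2]=0 (border '')
j=3 s[j]='b': π[3]=0 (border '')
j=4 s[j]='a': π[4]=0 (border '')
j=5 s[j]='c': π[5]=0 (border '')
j=6 s[j]='e': π[6]=1 (border 'e')
j=7 s[j]='d': π[7]=2 (border 'ed')
j=8 s[j]='b': π[8]=3 (border 'edb')
j=9 s[j]='d': k: 3→0; π[9]=0 (border '')
j=10 s[j]='d': π[10]=0 (border '')
j=11 s[j]='d': π[11]=0 (border '')
j=12 s[j]='c': π[12]=0 (border '')
j=13 s[j]='d': π[13]=0 (border '')
j=14 s[j]='c': π[14]=0 (border '')
j=15 s[j]='e': π[15]=1 (border 'e')
j=16 s[j]='e': k: 1→0; π[16]=1 (border 'e')
j=17 s[j]='e': k: 1→0; π[17]=1 (border 'e')
j=18 s[j]='b': k: 1→0; π[18]=0 (border '')

[0, 0, 0, 0, 0, 0, 1, 2, 3, 0, 0, 0, 0, 0, 0, 1, 1, 1, 0]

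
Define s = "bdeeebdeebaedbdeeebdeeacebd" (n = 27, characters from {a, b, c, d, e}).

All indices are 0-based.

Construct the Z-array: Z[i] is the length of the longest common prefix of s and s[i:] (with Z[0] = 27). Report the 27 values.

Z[0]=27
i=1: fresh scan; Z[1]=0
i=2: fresh scan; Z[2]=0
i=3: fresh scan; Z[3]=0
i=4: fresh scan; Z[4]=0
i=5: fresh scan; Z[5]=4 scan→box=[5,9)
i=6: min(r-i=3, Z[1]=0)=0; Z[6]=0
i=7: min(r-i=2, Z[2]=0)=0; Z[7]=0
i=8: min(r-i=1, Z[3]=0)=0; Z[8]=0
i=9: fresh scan; Z[9]=1 scan→box=[9,10)
i=10: fresh scan; Z[10]=0
i=11: fresh scan; Z[11]=0
i=12: fresh scan; Z[12]=0
i=13: fresh scan; Z[13]=9 scan→box=[13,22)
i=14: min(r-i=8, Z[1]=0)=0; Z[14]=0
i=15: min(r-i=7, Z[2]=0)=0; Z[15]=0
i=16: min(r-i=6, Z[3]=0)=0; Z[16]=0
i=17: min(r-i=5, Z[4]=0)=0; Z[17]=0
i=18: min(r-i=4, Z[5]=4)=4; Z[18]=4
i=19: min(r-i=3, Z[6]=0)=0; Z[19]=0
i=20: min(r-i=2, Z[7]=0)=0; Z[20]=0
i=21: min(r-i=1, Z[8]=0)=0; Z[21]=0
i=22: fresh scan; Z[22]=0
i=23: fresh scan; Z[23]=0
i=24: fresh scan; Z[24]=0
i=25: fresh scan; Z[25]=2 scan→box=[25,27)
i=26: min(r-i=1, Z[1]=0)=0; Z[26]=0

[27, 0, 0, 0, 0, 4, 0, 0, 0, 1, 0, 0, 0, 9, 0, 0, 0, 0, 4, 0, 0, 0, 0, 0, 0, 2, 0]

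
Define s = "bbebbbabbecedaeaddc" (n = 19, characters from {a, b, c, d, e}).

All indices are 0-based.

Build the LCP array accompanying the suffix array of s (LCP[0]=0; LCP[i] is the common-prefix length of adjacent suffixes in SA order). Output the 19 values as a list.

rank | idx | suffix
   0 |   6 | abbecedaeaddc
   1 |  15 | addc
   2 |  13 | aeaddc
   3 |   5 | babbecedaeaddc
   4 |   4 | bbabbecedaeaddc
   5 |   3 | bbbabbecedaeaddc
   6 |   0 | bbebbbabbecedaeaddc
   7 |   7 | bbecedaeaddc
   8 |   1 | bebbbabbecedaeaddc
   9 |   8 | becedaeaddc
  10 |  18 | c
  11 |  10 | cedaeaddc
  12 |  12 | daeaddc
  13 |  17 | dc
  14 |  16 | ddc
  15 |  14 | eaddc
  16 |   2 | ebbbabbecedaeaddc
  17 |   9 | ecedaeaddc
  18 |  11 | edaeaddc

SA = [6, 15, 13, 5, 4, 3, 0, 7, 1, 8, 18, 10, 12, 17, 16, 14, 2, 9, 11]
[i] adj suffixes → lcp
  [1] 6/15 → 1 ('a')
  [2] 15/13 → 1 ('a')
  [3] 13/5 → 0 ('')
  [4] 5/4 → 1 ('b')
  [5] 4/3 → 2 ('bb')
  [6] 3/0 → 2 ('bb')
  [7] 0/7 → 3 ('bbe')
  [8] 7/1 → 1 ('b')
  [9] 1/8 → 2 ('be')
  [10] 8/18 → 0 ('')
  [11] 18/10 → 1 ('c')
  [12] 10/12 → 0 ('')
  [13] 12/17 → 1 ('d')
  [14] 17/16 → 1 ('d')
  [15] 16/14 → 0 ('')
  [16] 14/2 → 1 ('e')
  [17] 2/9 → 1 ('e')
  [18] 9/11 → 1 ('e')

[0, 1, 1, 0, 1, 2, 2, 3, 1, 2, 0, 1, 0, 1, 1, 0, 1, 1, 1]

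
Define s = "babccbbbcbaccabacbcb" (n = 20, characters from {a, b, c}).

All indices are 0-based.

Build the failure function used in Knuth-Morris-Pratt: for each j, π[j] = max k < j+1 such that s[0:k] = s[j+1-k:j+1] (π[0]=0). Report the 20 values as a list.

[0, 0, 1, 0, 0, 1, 1, 1, 0, 1, 2, 0, 0, 0, 1, 2, 0, 1, 0, 1]

π[0] = 0
j=1 s[j]='a': π[1]=0 (border '')
j=2 s[j]='b': π[2]=1 (border 'b')
j=3 s[j]='c': k: 1→0; π[3]=0 (border '')
j=4 s[j]='c': π[4]=0 (border '')
j=5 s[j]='b': π[5]=1 (border 'b')
j=6 s[j]='b': k: 1→0; π[6]=1 (border 'b')
j=7 s[j]='b': k: 1→0; π[7]=1 (border 'b')
j=8 s[j]='c': k: 1→0; π[8]=0 (border '')
j=9 s[j]='b': π[9]=1 (border 'b')
j=10 s[j]='a': π[10]=2 (border 'ba')
j=11 s[j]='c': k: 2→0; π[11]=0 (border '')
j=12 s[j]='c': π[12]=0 (border '')
j=13 s[j]='a': π[13]=0 (border '')
j=14 s[j]='b': π[14]=1 (border 'b')
j=15 s[j]='a': π[15]=2 (border 'ba')
j=16 s[j]='c': k: 2→0; π[16]=0 (border '')
j=17 s[j]='b': π[17]=1 (border 'b')
j=18 s[j]='c': k: 1→0; π[18]=0 (border '')
j=19 s[j]='b': π[19]=1 (border 'b')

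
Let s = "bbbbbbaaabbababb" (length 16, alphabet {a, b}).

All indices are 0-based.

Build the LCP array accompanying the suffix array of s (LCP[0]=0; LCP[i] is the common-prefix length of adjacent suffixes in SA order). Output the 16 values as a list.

sorted suffixes:
  #0 SA[0]=6  'aaabbababb'
  #1 SA[1]=7  'aabbababb'
  #2 SA[2]=11  'ababb'
  #3 SA[3]=13  'abb'
  #4 SA[4]=8  'abbababb'
  #5 SA[5]=15  'b'
  #6 SA[6]=5  'baaabbababb'
  #7 SA[7]=10  'bababb'
  #8 SA[8]=12  'babb'
  #9 SA[9]=14  'bb'
  #10 SA[10]=4  'bbaaabbababb'
  #11 SA[11]=9  'bbababb'
  #12 SA[12]=3  'bbbaaabbababb'
  #13 SA[13]=2  'bbbbaaabbababb'
  #14 SA[14]=1  'bbbbbaaabbababb'
  #15 SA[15]=0  'bbbbbbaaabbababb'

SA = [6, 7, 11, 13, 8, 15, 5, 10, 12, 14, 4, 9, 3, 2, 1, 0]
rank  pair      lcp
   1  s[6:],s[7:]  2  'aa'
   2  s[7:],s[11:]  1  'a'
   3  s[11:],s[13:]  2  'ab'
   4  s[13:],s[8:]  3  'abb'
   5  s[8:],s[15:]  0  ''
   6  s[15:],s[5:]  1  'b'
   7  s[5:],s[10:]  2  'ba'
   8  s[10:],s[12:]  3  'bab'
   9  s[12:],s[14:]  1  'b'
  10  s[14:],s[4:]  2  'bb'
  11  s[4:],s[9:]  3  'bba'
  12  s[9:],s[3:]  2  'bb'
  13  s[3:],s[2:]  3  'bbb'
  14  s[2:],s[1:]  4  'bbbb'
  15  s[1:],s[0:]  5  'bbbbb'

[0, 2, 1, 2, 3, 0, 1, 2, 3, 1, 2, 3, 2, 3, 4, 5]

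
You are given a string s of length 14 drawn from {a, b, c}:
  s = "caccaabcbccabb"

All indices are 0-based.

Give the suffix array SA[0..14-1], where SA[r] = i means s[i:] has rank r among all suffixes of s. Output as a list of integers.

rank→(start, suffix):
  0 → (4, 'aabcbccabb')
  1 → (11, 'abb')
  2 → (5, 'abcbccabb')
  3 → (1, 'accaabcbccabb')
  4 → (13, 'b')
  5 → (12, 'bb')
  6 → (6, 'bcbccabb')
  7 → (8, 'bccabb')
  8 → (3, 'caabcbccabb')
  9 → (10, 'cabb')
  10 → (0, 'caccaabcbccabb')
  11 → (7, 'cbccabb')
  12 → (2, 'ccaabcbccabb')
  13 → (9, 'ccabb')

[4, 11, 5, 1, 13, 12, 6, 8, 3, 10, 0, 7, 2, 9]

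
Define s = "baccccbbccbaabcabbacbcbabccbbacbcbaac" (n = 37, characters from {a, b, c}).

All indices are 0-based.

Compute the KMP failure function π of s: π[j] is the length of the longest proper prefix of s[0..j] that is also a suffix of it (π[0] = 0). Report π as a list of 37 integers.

π[0] = 0
j=1 s[j]='a': π[1]=0 (border '')
j=2 s[j]='c': π[2]=0 (border '')
j=3 s[j]='c': π[3]=0 (border '')
j=4 s[j]='c': π[4]=0 (border '')
j=5 s[j]='c': π[5]=0 (border '')
j=6 s[j]='b': π[6]=1 (border 'b')
j=7 s[j]='b': k: 1→0; π[7]=1 (border 'b')
j=8 s[j]='c': k: 1→0; π[8]=0 (border '')
j=9 s[j]='c': π[9]=0 (border '')
j=10 s[j]='b': π[10]=1 (border 'b')
j=11 s[j]='a': π[11]=2 (border 'ba')
j=12 s[j]='a': k: 2→0; π[12]=0 (border '')
j=13 s[j]='b': π[13]=1 (border 'b')
j=14 s[j]='c': k: 1→0; π[14]=0 (border '')
j=15 s[j]='a': π[15]=0 (border '')
j=16 s[j]='b': π[16]=1 (border 'b')
j=17 s[j]='b': k: 1→0; π[17]=1 (border 'b')
j=18 s[j]='a': π[18]=2 (border 'ba')
j=19 s[j]='c': π[19]=3 (border 'bac')
j=20 s[j]='b': k: 3→0; π[20]=1 (border 'b')
j=21 s[j]='c': k: 1→0; π[21]=0 (border '')
j=22 s[j]='b': π[22]=1 (border 'b')
j=23 s[j]='a': π[23]=2 (border 'ba')
j=24 s[j]='b': k: 2→0; π[24]=1 (border 'b')
j=25 s[j]='c': k: 1→0; π[25]=0 (border '')
j=26 s[j]='c': π[26]=0 (border '')
j=27 s[j]='b': π[27]=1 (border 'b')
j=28 s[j]='b': k: 1→0; π[28]=1 (border 'b')
j=29 s[j]='a': π[29]=2 (border 'ba')
j=30 s[j]='c': π[30]=3 (border 'bac')
j=31 s[j]='b': k: 3→0; π[31]=1 (border 'b')
j=32 s[j]='c': k: 1→0; π[32]=0 (border '')
j=33 s[j]='b': π[33]=1 (border 'b')
j=34 s[j]='a': π[34]=2 (border 'ba')
j=35 s[j]='a': k: 2→0; π[35]=0 (border '')
j=36 s[j]='c': π[36]=0 (border '')

[0, 0, 0, 0, 0, 0, 1, 1, 0, 0, 1, 2, 0, 1, 0, 0, 1, 1, 2, 3, 1, 0, 1, 2, 1, 0, 0, 1, 1, 2, 3, 1, 0, 1, 2, 0, 0]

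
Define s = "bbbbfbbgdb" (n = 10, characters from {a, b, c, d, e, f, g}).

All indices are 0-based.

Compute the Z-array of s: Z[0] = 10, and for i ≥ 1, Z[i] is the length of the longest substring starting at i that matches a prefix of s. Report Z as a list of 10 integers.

[10, 3, 2, 1, 0, 2, 1, 0, 0, 1]

Z[0]=10
i=1: fresh scan; Z[1]=3 grow→box=[1,4)
i=2: min(r-i=2, Z[1]=3)=2; Z[2]=2
i=3: min(r-i=1, Z[2]=2)=1; Z[3]=1
i=4: fresh scan; Z[4]=0
i=5: fresh scan; Z[5]=2 grow→box=[5,7)
i=6: min(r-i=1, Z[1]=3)=1; Z[6]=1
i=7: fresh scan; Z[7]=0
i=8: fresh scan; Z[8]=0
i=9: fresh scan; Z[9]=1 grow→box=[9,10)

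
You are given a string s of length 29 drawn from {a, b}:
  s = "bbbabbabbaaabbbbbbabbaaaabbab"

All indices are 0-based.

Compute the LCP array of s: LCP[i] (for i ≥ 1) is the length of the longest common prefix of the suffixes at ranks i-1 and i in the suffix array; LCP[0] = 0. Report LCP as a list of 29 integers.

[0, 3, 5, 2, 4, 1, 2, 6, 4, 5, 3, 0, 1, 4, 2, 3, 7, 5, 1, 5, 3, 4, 8, 6, 2, 7, 3, 4, 5]

sorted suffixes:
  #0 SA[0]=21  'aaaabbab'
  #1 SA[1]=22  'aaabbab'
  #2 SA[2]=9  'aaabbbbbbabbaaaabbab'
  #3 SA[3]=23  'aabbab'
  #4 SA[4]=10  'aabbbbbbabbaaaabbab'
  #5 SA[5]=27  'ab'
  #6 SA[6]=18  'abbaaaabbab'
  #7 SA[7]=6  'abbaaabbbbbbabbaaaabbab'
  #8 SA[8]=24  'abbab'
  #9 SA[9]=3  'abbabbaaabbbbbbabbaaaabbab'
  #10 SA[10]=11  'abbbbbbabbaaaabbab'
  #11 SA[11]=28  'b'
  #12 SA[12]=20  'baaaabbab'
  #13 SA[13]=8  'baaabbbbbbabbaaaabbab'
  #14 SA[14]=26  'bab'
  #15 SA[15]=17  'babbaaaabbab'
  #16 SA[16]=5  'babbaaabbbbbbabbaaaabbab'
  #17 SA[17]=2  'babbabbaaabbbbbbabbaaaabbab'
  #18 SA[18]=19  'bbaaaabbab'
  #19 SA[19]=7  'bbaaabbbbbbabbaaaabbab'
  #20 SA[20]=25  'bbab'
  #21 SA[21]=16  'bbabbaaaabbab'
  #22 SA[22]=4  'bbabbaaabbbbbbabbaaaabbab'
  #23 SA[23]=1  'bbabbabbaaabbbbbbabbaaaabbab'
  #24 SA[24]=15  'bbbabbaaaabbab'
  #25 SA[25]=0  'bbbabbabbaaabbbbbbabbaaaabbab'
  #26 SA[26]=14  'bbbbabbaaaabbab'
  #27 SA[27]=13  'bbbbbabbaaaabbab'
  #28 SA[28]=12  'bbbbbbabbaaaabbab'

SA = [21, 22, 9, 23, 10, 27, 18, 6, 24, 3, 11, 28, 20, 8, 26, 17, 5, 2, 19, 7, 25, 16, 4, 1, 15, 0, 14, 13, 12]
i: (SA[i-1],SA[i]) lcp shared
  1: (21,22) 3 'aaa'
  2: (22,9) 5 'aaabb'
  3: (9,23) 2 'aa'
  4: (23,10) 4 'aabb'
  5: (10,27) 1 'a'
  6: (27,18) 2 'ab'
  7: (18,6) 6 'abbaaa'
  8: (6,24) 4 'abba'
  9: (24,3) 5 'abbab'
  10: (3,11) 3 'abb'
  11: (11,28) 0 ''
  12: (28,20) 1 'b'
  13: (20,8) 4 'baaa'
  14: (8,26) 2 'ba'
  15: (26,17) 3 'bab'
  16: (17,5) 7 'babbaaa'
  17: (5,2) 5 'babba'
  18: (2,19) 1 'b'
  19: (19,7) 5 'bbaaa'
  20: (7,25) 3 'bba'
  21: (25,16) 4 'bbab'
  22: (16,4) 8 'bbabbaaa'
  23: (4,1) 6 'bbabba'
  24: (1,15) 2 'bb'
  25: (15,0) 7 'bbbabba'
  26: (0,14) 3 'bbb'
  27: (14,13) 4 'bbbb'
  28: (13,12) 5 'bbbbb'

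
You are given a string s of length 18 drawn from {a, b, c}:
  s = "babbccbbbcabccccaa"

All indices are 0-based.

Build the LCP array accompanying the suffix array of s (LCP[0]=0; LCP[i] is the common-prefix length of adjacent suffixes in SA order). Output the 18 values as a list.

[0, 1, 1, 2, 0, 1, 2, 3, 1, 2, 3, 0, 2, 1, 1, 2, 2, 3]

rank→(start, suffix):
  0 → (17, 'a')
  1 → (16, 'aa')
  2 → (1, 'abbccbbbcabccccaa')
  3 → (10, 'abccccaa')
  4 → (0, 'babbccbbbcabccccaa')
  5 → (6, 'bbbcabccccaa')
  6 → (7, 'bbcabccccaa')
  7 → (2, 'bbccbbbcabccccaa')
  8 → (8, 'bcabccccaa')
  9 → (3, 'bccbbbcabccccaa')
  10 → (11, 'bccccaa')
  11 → (15, 'caa')
  12 → (9, 'cabccccaa')
  13 → (5, 'cbbbcabccccaa')
  14 → (14, 'ccaa')
  15 → (4, 'ccbbbcabccccaa')
  16 → (13, 'cccaa')
  17 → (12, 'ccccaa')

SA = [17, 16, 1, 10, 0, 6, 7, 2, 8, 3, 11, 15, 9, 5, 14, 4, 13, 12]
rank  pair      lcp
   1  s[17:],s[16:]  1  'a'
   2  s[16:],s[1:]  1  'a'
   3  s[1:],s[10:]  2  'ab'
   4  s[10:],s[0:]  0  ''
   5  s[0:],s[6:]  1  'b'
   6  s[6:],s[7:]  2  'bb'
   7  s[7:],s[2:]  3  'bbc'
   8  s[2:],s[8:]  1  'b'
   9  s[8:],s[3:]  2  'bc'
  10  s[3:],s[11:]  3  'bcc'
  11  s[11:],s[15:]  0  ''
  12  s[15:],s[9:]  2  'ca'
  13  s[9:],s[5:]  1  'c'
  14  s[5:],s[14:]  1  'c'
  15  s[14:],s[4:]  2  'cc'
  16  s[4:],s[13:]  2  'cc'
  17  s[13:],s[12:]  3  'ccc'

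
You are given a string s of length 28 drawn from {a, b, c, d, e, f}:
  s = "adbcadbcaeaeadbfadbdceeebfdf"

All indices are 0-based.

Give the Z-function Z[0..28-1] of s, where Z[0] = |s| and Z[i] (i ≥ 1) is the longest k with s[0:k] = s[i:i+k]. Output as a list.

Z[0]=28
i=1: fresh scan; Z[1]=0
i=2: fresh scan; Z[2]=0
i=3: fresh scan; Z[3]=0
i=4: fresh scan; Z[4]=5 grow→box=[4,9)
i=5: min(r-i=4, Z[1]=0)=0; Z[5]=0
i=6: min(r-i=3, Z[2]=0)=0; Z[6]=0
i=7: min(r-i=2, Z[3]=0)=0; Z[7]=0
i=8: min(r-i=1, Z[4]=5)=1; Z[8]=1
i=9: fresh scan; Z[9]=0
i=10: fresh scan; Z[10]=1 grow→box=[10,11)
i=11: fresh scan; Z[11]=0
i=12: fresh scan; Z[12]=3 grow→box=[12,15)
i=13: min(r-i=2, Z[1]=0)=0; Z[13]=0
i=14: min(r-i=1, Z[2]=0)=0; Z[14]=0
i=15: fresh scan; Z[15]=0
i=16: fresh scan; Z[16]=3 grow→box=[16,19)
i=17: min(r-i=2, Z[1]=0)=0; Z[17]=0
i=18: min(r-i=1, Z[2]=0)=0; Z[18]=0
i=19: fresh scan; Z[19]=0
i=20: fresh scan; Z[20]=0
i=21: fresh scan; Z[21]=0
i=22: fresh scan; Z[22]=0
i=23: fresh scan; Z[23]=0
i=24: fresh scan; Z[24]=0
i=25: fresh scan; Z[25]=0
i=26: fresh scan; Z[26]=0
i=27: fresh scan; Z[27]=0

[28, 0, 0, 0, 5, 0, 0, 0, 1, 0, 1, 0, 3, 0, 0, 0, 3, 0, 0, 0, 0, 0, 0, 0, 0, 0, 0, 0]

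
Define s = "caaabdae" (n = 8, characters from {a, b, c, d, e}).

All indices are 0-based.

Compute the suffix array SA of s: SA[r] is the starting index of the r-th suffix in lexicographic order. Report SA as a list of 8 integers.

rank | idx | suffix
   0 |   1 | aaabdae
   1 |   2 | aabdae
   2 |   3 | abdae
   3 |   6 | ae
   4 |   4 | bdae
   5 |   0 | caaabdae
   6 |   5 | dae
   7 |   7 | e

[1, 2, 3, 6, 4, 0, 5, 7]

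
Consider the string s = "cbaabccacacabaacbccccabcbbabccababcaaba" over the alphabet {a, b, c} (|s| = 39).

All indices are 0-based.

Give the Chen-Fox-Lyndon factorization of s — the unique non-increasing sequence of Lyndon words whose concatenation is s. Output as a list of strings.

["c", "b", "aabccacacabaacbccccabcbbabccababc", "aab", "a"]

emit factor 1: 'c' (i=0, period=1)
emit factor 2: 'b' (i=1, period=1)
emit factor 3: 'aabccacacabaacbccccabcbbabccababc' (i=2, period=33)
emit factor 4: 'aab' (i=35, period=3)
emit factor 5: 'a' (i=38, period=1)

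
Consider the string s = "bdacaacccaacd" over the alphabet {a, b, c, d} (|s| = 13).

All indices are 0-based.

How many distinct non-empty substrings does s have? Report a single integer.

74

rank | idx | suffix
   0 |   4 | aacccaacd
   1 |   9 | aacd
   2 |   2 | acaacccaacd
   3 |   5 | acccaacd
   4 |  10 | acd
   5 |   0 | bdacaacccaacd
   6 |   3 | caacccaacd
   7 |   8 | caacd
   8 |   7 | ccaacd
   9 |   6 | cccaacd
  10 |  11 | cd
  11 |  12 | d
  12 |   1 | dacaacccaacd

SA = [4, 9, 2, 5, 10, 0, 3, 8, 7, 6, 11, 12, 1]
rank  pair      lcp
   1  s[4:],s[9:]  3  'aac'
   2  s[9:],s[2:]  1  'a'
   3  s[2:],s[5:]  2  'ac'
   4  s[5:],s[10:]  2  'ac'
   5  s[10:],s[0:]  0  ''
   6  s[0:],s[3:]  0  ''
   7  s[3:],s[8:]  4  'caac'
   8  s[8:],s[7:]  1  'c'
   9  s[7:],s[6:]  2  'cc'
  10  s[6:],s[11:]  1  'c'
  11  s[11:],s[12:]  0  ''
  12  s[12:],s[1:]  1  'd'

n(n+1)/2 = 13·14/2 = 91
Σ LCP = 0 + 3 + 1 + 2 + 2 + 0 + 0 + 4 + 1 + 2 + 1 + 0 + 1 = 17
distinct = 91 − 17 = 74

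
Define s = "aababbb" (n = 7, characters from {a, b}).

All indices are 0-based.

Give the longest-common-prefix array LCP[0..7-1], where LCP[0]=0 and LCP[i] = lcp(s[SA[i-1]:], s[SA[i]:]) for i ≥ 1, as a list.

[0, 1, 2, 0, 1, 1, 2]

rank | idx | suffix
   0 |   0 | aababbb
   1 |   1 | ababbb
   2 |   3 | abbb
   3 |   6 | b
   4 |   2 | babbb
   5 |   5 | bb
   6 |   4 | bbb

SA = [0, 1, 3, 6, 2, 5, 4]
rank  pair      lcp
   1  s[0:],s[1:]  1  'a'
   2  s[1:],s[3:]  2  'ab'
   3  s[3:],s[6:]  0  ''
   4  s[6:],s[2:]  1  'b'
   5  s[2:],s[5:]  1  'b'
   6  s[5:],s[4:]  2  'bb'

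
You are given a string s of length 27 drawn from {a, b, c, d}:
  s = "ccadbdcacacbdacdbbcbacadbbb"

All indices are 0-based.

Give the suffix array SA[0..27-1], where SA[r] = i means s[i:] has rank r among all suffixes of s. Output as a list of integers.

[7, 20, 9, 13, 22, 2, 26, 19, 25, 24, 16, 17, 11, 4, 6, 8, 21, 1, 18, 10, 0, 14, 12, 23, 15, 3, 5]

rank→(start, suffix):
  0 → (7, 'acacbdacdbbcbacadbbb')
  1 → (20, 'acadbbb')
  2 → (9, 'acbdacdbbcbacadbbb')
  3 → (13, 'acdbbcbacadbbb')
  4 → (22, 'adbbb')
  5 → (2, 'adbdcacacbdacdbbcbacadbbb')
  6 → (26, 'b')
  7 → (19, 'bacadbbb')
  8 → (25, 'bb')
  9 → (24, 'bbb')
  10 → (16, 'bbcbacadbbb')
  11 → (17, 'bcbacadbbb')
  12 → (11, 'bdacdbbcbacadbbb')
  13 → (4, 'bdcacacbdacdbbcbacadbbb')
  14 → (6, 'cacacbdacdbbcbacadbbb')
  15 → (8, 'cacbdacdbbcbacadbbb')
  16 → (21, 'cadbbb')
  17 → (1, 'cadbdcacacbdacdbbcbacadbbb')
  18 → (18, 'cbacadbbb')
  19 → (10, 'cbdacdbbcbacadbbb')
  20 → (0, 'ccadbdcacacbdacdbbcbacadbbb')
  21 → (14, 'cdbbcbacadbbb')
  22 → (12, 'dacdbbcbacadbbb')
  23 → (23, 'dbbb')
  24 → (15, 'dbbcbacadbbb')
  25 → (3, 'dbdcacacbdacdbbcbacadbbb')
  26 → (5, 'dcacacbdacdbbcbacadbbb')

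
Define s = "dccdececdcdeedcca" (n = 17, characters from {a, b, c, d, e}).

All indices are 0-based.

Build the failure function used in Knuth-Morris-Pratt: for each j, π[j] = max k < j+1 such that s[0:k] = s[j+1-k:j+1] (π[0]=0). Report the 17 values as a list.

[0, 0, 0, 1, 0, 0, 0, 0, 1, 2, 1, 0, 0, 1, 2, 3, 0]

π[0] = 0
j=1 s[j]='c': π[1]=0 (border '')
j=2 s[j]='c': π[2]=0 (border '')
j=3 s[j]='d': π[3]=1 (border 'd')
j=4 s[j]='e': k: 1→0; π[4]=0 (border '')
j=5 s[j]='c': π[5]=0 (border '')
j=6 s[j]='e': π[6]=0 (border '')
j=7 s[j]='c': π[7]=0 (border '')
j=8 s[j]='d': π[8]=1 (border 'd')
j=9 s[j]='c': π[9]=2 (border 'dc')
j=10 s[j]='d': k: 2→0; π[10]=1 (border 'd')
j=11 s[j]='e': k: 1→0; π[11]=0 (border '')
j=12 s[j]='e': π[12]=0 (border '')
j=13 s[j]='d': π[13]=1 (border 'd')
j=14 s[j]='c': π[14]=2 (border 'dc')
j=15 s[j]='c': π[15]=3 (border 'dcc')
j=16 s[j]='a': k: 3→0; π[16]=0 (border '')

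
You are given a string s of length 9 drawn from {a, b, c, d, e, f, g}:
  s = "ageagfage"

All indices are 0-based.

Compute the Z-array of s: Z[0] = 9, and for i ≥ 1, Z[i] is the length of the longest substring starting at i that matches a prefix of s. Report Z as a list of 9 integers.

[9, 0, 0, 2, 0, 0, 3, 0, 0]

Z[0]=9
i=1: outside box; Z[1]=0
i=2: outside box; Z[2]=0
i=3: outside box; Z[3]=2 extend→box=[3,5)
i=4: min(r-i=1, Z[1]=0)=0; Z[4]=0
i=5: outside box; Z[5]=0
i=6: outside box; Z[6]=3 extend→box=[6,9)
i=7: min(r-i=2, Z[1]=0)=0; Z[7]=0
i=8: min(r-i=1, Z[2]=0)=0; Z[8]=0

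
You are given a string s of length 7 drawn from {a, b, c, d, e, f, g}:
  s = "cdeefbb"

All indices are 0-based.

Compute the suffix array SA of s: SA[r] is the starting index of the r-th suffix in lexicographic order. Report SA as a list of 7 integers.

sorted suffixes:
  #0 SA[0]=6  'b'
  #1 SA[1]=5  'bb'
  #2 SA[2]=0  'cdeefbb'
  #3 SA[3]=1  'deefbb'
  #4 SA[4]=2  'eefbb'
  #5 SA[5]=3  'efbb'
  #6 SA[6]=4  'fbb'

[6, 5, 0, 1, 2, 3, 4]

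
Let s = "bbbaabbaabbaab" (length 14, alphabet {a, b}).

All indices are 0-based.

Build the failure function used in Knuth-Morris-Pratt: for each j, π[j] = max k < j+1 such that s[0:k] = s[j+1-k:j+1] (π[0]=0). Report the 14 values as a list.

[0, 1, 2, 0, 0, 1, 2, 0, 0, 1, 2, 0, 0, 1]

π[0] = 0
j=1 s[j]='b': π[1]=1 (border 'b')
j=2 s[j]='b': π[2]=2 (border 'bb')
j=3 s[j]='a': k: 2→1→0; π[3]=0 (border '')
j=4 s[j]='a': π[4]=0 (border '')
j=5 s[j]='b': π[5]=1 (border 'b')
j=6 s[j]='b': π[6]=2 (border 'bb')
j=7 s[j]='a': k: 2→1→0; π[7]=0 (border '')
j=8 s[j]='a': π[8]=0 (border '')
j=9 s[j]='b': π[9]=1 (border 'b')
j=10 s[j]='b': π[10]=2 (border 'bb')
j=11 s[j]='a': k: 2→1→0; π[11]=0 (border '')
j=12 s[j]='a': π[12]=0 (border '')
j=13 s[j]='b': π[13]=1 (border 'b')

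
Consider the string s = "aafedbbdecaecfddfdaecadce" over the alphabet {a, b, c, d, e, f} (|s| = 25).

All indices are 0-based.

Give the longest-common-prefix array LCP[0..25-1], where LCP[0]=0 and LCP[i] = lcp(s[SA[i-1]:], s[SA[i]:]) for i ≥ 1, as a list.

rank | idx | suffix
   0 |   0 | aafedbbdecaecfddfdaecadce
   1 |  21 | adce
   2 |  18 | aecadce
   3 |  10 | aecfddfdaecadce
   4 |   1 | afedbbdecaecfddfdaecadce
   5 |   5 | bbdecaecfddfdaecadce
   6 |   6 | bdecaecfddfdaecadce
   7 |  20 | cadce
   8 |   9 | caecfddfdaecadce
   9 |  23 | ce
  10 |  12 | cfddfdaecadce
  11 |  17 | daecadce
  12 |   4 | dbbdecaecfddfdaecadce
  13 |  22 | dce
  14 |  14 | ddfdaecadce
  15 |   7 | decaecfddfdaecadce
  16 |  15 | dfdaecadce
  17 |  24 | e
  18 |  19 | ecadce
  19 |   8 | ecaecfddfdaecadce
  20 |  11 | ecfddfdaecadce
  21 |   3 | edbbdecaecfddfdaecadce
  22 |  16 | fdaecadce
  23 |  13 | fddfdaecadce
  24 |   2 | fedbbdecaecfddfdaecadce

SA = [0, 21, 18, 10, 1, 5, 6, 20, 9, 23, 12, 17, 4, 22, 14, 7, 15, 24, 19, 8, 11, 3, 16, 13, 2]
[i] adj suffixes → lcp
  [1] 0/21 → 1 ('a')
  [2] 21/18 → 1 ('a')
  [3] 18/10 → 3 ('aec')
  [4] 10/1 → 1 ('a')
  [5] 1/5 → 0 ('')
  [6] 5/6 → 1 ('b')
  [7] 6/20 → 0 ('')
  [8] 20/9 → 2 ('ca')
  [9] 9/23 → 1 ('c')
  [10] 23/12 → 1 ('c')
  [11] 12/17 → 0 ('')
  [12] 17/4 → 1 ('d')
  [13] 4/22 → 1 ('d')
  [14] 22/14 → 1 ('d')
  [15] 14/7 → 1 ('d')
  [16] 7/15 → 1 ('d')
  [17] 15/24 → 0 ('')
  [18] 24/19 → 1 ('e')
  [19] 19/8 → 3 ('eca')
  [20] 8/11 → 2 ('ec')
  [21] 11/3 → 1 ('e')
  [22] 3/16 → 0 ('')
  [23] 16/13 → 2 ('fd')
  [24] 13/2 → 1 ('f')

[0, 1, 1, 3, 1, 0, 1, 0, 2, 1, 1, 0, 1, 1, 1, 1, 1, 0, 1, 3, 2, 1, 0, 2, 1]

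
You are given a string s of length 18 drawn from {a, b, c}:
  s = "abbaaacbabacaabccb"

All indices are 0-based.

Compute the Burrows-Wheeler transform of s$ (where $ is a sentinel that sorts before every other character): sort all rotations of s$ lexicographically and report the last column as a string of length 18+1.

rank  rotation             last
    0  $abbaaacbabacaabccb  b
    1  aaacbabacaabccb$abb  b
    2  aabccb$abbaaacbabac  c
    3  aacbabacaabccb$abba  a
    4  abacaabccb$abbaaacb  b
    5  abbaaacbabacaabccb$  $
    6  abccb$abbaaacbabaca  a
    7  acaabccb$abbaaacbab  b
    8  acbabacaabccb$abbaa  a
    9  b$abbaaacbabacaabcc  c
   10  baaacbabacaabccb$ab  b
   11  babacaabccb$abbaaac  c
   12  bacaabccb$abbaaacba  a
   13  bbaaacbabacaabccb$a  a
   14  bccb$abbaaacbabacaa  a
   15  caabccb$abbaaacbaba  a
   16  cb$abbaaacbabacaabc  c
   17  cbabacaabccb$abbaaa  a
   18  ccb$abbaaacbabacaab  b

bbcab$abacbcaaaacab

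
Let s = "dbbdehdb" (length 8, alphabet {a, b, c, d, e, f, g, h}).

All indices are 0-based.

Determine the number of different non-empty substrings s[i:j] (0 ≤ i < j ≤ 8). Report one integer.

31

rank→(start, suffix):
  0 → (7, 'b')
  1 → (1, 'bbdehdb')
  2 → (2, 'bdehdb')
  3 → (6, 'db')
  4 → (0, 'dbbdehdb')
  5 → (3, 'dehdb')
  6 → (4, 'ehdb')
  7 → (5, 'hdb')

SA = [7, 1, 2, 6, 0, 3, 4, 5]
[i] adj suffixes → lcp
  [1] 7/1 → 1 ('b')
  [2] 1/2 → 1 ('b')
  [3] 2/6 → 0 ('')
  [4] 6/0 → 2 ('db')
  [5] 0/3 → 1 ('d')
  [6] 3/4 → 0 ('')
  [7] 4/5 → 0 ('')

n(n+1)/2 = 8·9/2 = 36
Σ LCP = 0 + 1 + 1 + 0 + 2 + 1 + 0 + 0 = 5
distinct = 36 − 5 = 31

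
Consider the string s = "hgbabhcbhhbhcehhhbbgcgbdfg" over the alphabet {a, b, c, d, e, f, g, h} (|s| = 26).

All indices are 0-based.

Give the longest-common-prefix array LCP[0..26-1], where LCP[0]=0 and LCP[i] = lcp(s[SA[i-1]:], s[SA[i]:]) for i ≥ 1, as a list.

[0, 0, 1, 1, 1, 1, 3, 2, 0, 1, 1, 0, 0, 0, 0, 1, 2, 1, 0, 2, 1, 2, 1, 1, 3, 2]

rank | idx | suffix
   0 |   3 | abhcbhhbhcehhhbbgcgbdfg
   1 |   2 | babhcbhhbhcehhhbbgcgbdfg
   2 |  17 | bbgcgbdfg
   3 |  22 | bdfg
   4 |  18 | bgcgbdfg
   5 |   4 | bhcbhhbhcehhhbbgcgbdfg
   6 |  10 | bhcehhhbbgcgbdfg
   7 |   7 | bhhbhcehhhbbgcgbdfg
   8 |   6 | cbhhbhcehhhbbgcgbdfg
   9 |  12 | cehhhbbgcgbdfg
  10 |  20 | cgbdfg
  11 |  23 | dfg
  12 |  13 | ehhhbbgcgbdfg
  13 |  24 | fg
  14 |  25 | g
  15 |   1 | gbabhcbhhbhcehhhbbgcgbdfg
  16 |  21 | gbdfg
  17 |  19 | gcgbdfg
  18 |  16 | hbbgcgbdfg
  19 |   9 | hbhcehhhbbgcgbdfg
  20 |   5 | hcbhhbhcehhhbbgcgbdfg
  21 |  11 | hcehhhbbgcgbdfg
  22 |   0 | hgbabhcbhhbhcehhhbbgcgbdfg
  23 |  15 | hhbbgcgbdfg
  24 |   8 | hhbhcehhhbbgcgbdfg
  25 |  14 | hhhbbgcgbdfg

SA = [3, 2, 17, 22, 18, 4, 10, 7, 6, 12, 20, 23, 13, 24, 25, 1, 21, 19, 16, 9, 5, 11, 0, 15, 8, 14]
i: (SA[i-1],SA[i]) lcp shared
  1: (3,2) 0 ''
  2: (2,17) 1 'b'
  3: (17,22) 1 'b'
  4: (22,18) 1 'b'
  5: (18,4) 1 'b'
  6: (4,10) 3 'bhc'
  7: (10,7) 2 'bh'
  8: (7,6) 0 ''
  9: (6,12) 1 'c'
  10: (12,20) 1 'c'
  11: (20,23) 0 ''
  12: (23,13) 0 ''
  13: (13,24) 0 ''
  14: (24,25) 0 ''
  15: (25,1) 1 'g'
  16: (1,21) 2 'gb'
  17: (21,19) 1 'g'
  18: (19,16) 0 ''
  19: (16,9) 2 'hb'
  20: (9,5) 1 'h'
  21: (5,11) 2 'hc'
  22: (11,0) 1 'h'
  23: (0,15) 1 'h'
  24: (15,8) 3 'hhb'
  25: (8,14) 2 'hh'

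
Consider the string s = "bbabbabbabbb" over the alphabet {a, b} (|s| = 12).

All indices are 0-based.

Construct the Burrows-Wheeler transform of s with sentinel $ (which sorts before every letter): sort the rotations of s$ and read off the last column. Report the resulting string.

rank  rotation       last
    0  $bbabbabbabbb  b
    1  abbabbabbb$bb  b
    2  abbabbb$bbabb  b
    3  abbb$bbabbabb  b
    4  b$bbabbabbabb  b
    5  babbabbabbb$b  b
    6  babbabbb$bbab  b
    7  babbb$bbabbab  b
    8  bb$bbabbabbab  b
    9  bbabbabbabbb$  $
   10  bbabbabbb$bba  a
   11  bbabbb$bbabba  a
   12  bbb$bbabbabba  a

bbbbbbbbb$aaa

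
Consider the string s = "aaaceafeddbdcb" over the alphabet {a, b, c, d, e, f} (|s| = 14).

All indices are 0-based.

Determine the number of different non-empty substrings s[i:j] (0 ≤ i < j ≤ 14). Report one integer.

96

rank→(start, suffix):
  0 → (0, 'aaaceafeddbdcb')
  1 → (1, 'aaceafeddbdcb')
  2 → (2, 'aceafeddbdcb')
  3 → (5, 'afeddbdcb')
  4 → (13, 'b')
  5 → (10, 'bdcb')
  6 → (12, 'cb')
  7 → (3, 'ceafeddbdcb')
  8 → (9, 'dbdcb')
  9 → (11, 'dcb')
  10 → (8, 'ddbdcb')
  11 → (4, 'eafeddbdcb')
  12 → (7, 'eddbdcb')
  13 → (6, 'feddbdcb')

SA = [0, 1, 2, 5, 13, 10, 12, 3, 9, 11, 8, 4, 7, 6]
i: (SA[i-1],SA[i]) lcp shared
  1: (0,1) 2 'aa'
  2: (1,2) 1 'a'
  3: (2,5) 1 'a'
  4: (5,13) 0 ''
  5: (13,10) 1 'b'
  6: (10,12) 0 ''
  7: (12,3) 1 'c'
  8: (3,9) 0 ''
  9: (9,11) 1 'd'
  10: (11,8) 1 'd'
  11: (8,4) 0 ''
  12: (4,7) 1 'e'
  13: (7,6) 0 ''

n(n+1)/2 = 14·15/2 = 105
Σ LCP = 0 + 2 + 1 + 1 + 0 + 1 + 0 + 1 + 0 + 1 + 1 + 0 + 1 + 0 = 9
distinct = 105 − 9 = 96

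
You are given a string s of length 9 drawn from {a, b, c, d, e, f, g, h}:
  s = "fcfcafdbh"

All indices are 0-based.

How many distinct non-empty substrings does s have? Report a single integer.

rank→(start, suffix):
  0 → (4, 'afdbh')
  1 → (7, 'bh')
  2 → (3, 'cafdbh')
  3 → (1, 'cfcafdbh')
  4 → (6, 'dbh')
  5 → (2, 'fcafdbh')
  6 → (0, 'fcfcafdbh')
  7 → (5, 'fdbh')
  8 → (8, 'h')

SA = [4, 7, 3, 1, 6, 2, 0, 5, 8]
rank  pair      lcp
   1  s[4:],s[7:]  0  ''
   2  s[7:],s[3:]  0  ''
   3  s[3:],s[1:]  1  'c'
   4  s[1:],s[6:]  0  ''
   5  s[6:],s[2:]  0  ''
   6  s[2:],s[0:]  2  'fc'
   7  s[0:],s[5:]  1  'f'
   8  s[5:],s[8:]  0  ''

n(n+1)/2 = 9·10/2 = 45
Σ LCP = 0 + 0 + 0 + 1 + 0 + 0 + 2 + 1 + 0 = 4
distinct = 45 − 4 = 41

41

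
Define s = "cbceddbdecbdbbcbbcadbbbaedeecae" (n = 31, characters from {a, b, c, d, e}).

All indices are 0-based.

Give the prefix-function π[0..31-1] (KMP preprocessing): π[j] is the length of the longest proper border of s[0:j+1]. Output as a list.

π[0] = 0
j=1 s[j]='b': π[1]=0 (border '')
j=2 s[j]='c': π[2]=1 (border 'c')
j=3 s[j]='e': k: 1→0; π[3]=0 (border '')
j=4 s[j]='d': π[4]=0 (border '')
j=5 s[j]='d': π[5]=0 (border '')
j=6 s[j]='b': π[6]=0 (border '')
j=7 s[j]='d': π[7]=0 (border '')
j=8 s[j]='e': π[8]=0 (border '')
j=9 s[j]='c': π[9]=1 (border 'c')
j=10 s[j]='b': π[10]=2 (border 'cb')
j=11 s[j]='d': k: 2→0; π[11]=0 (border '')
j=12 s[j]='b': π[12]=0 (border '')
j=13 s[j]='b': π[13]=0 (border '')
j=14 s[j]='c': π[14]=1 (border 'c')
j=15 s[j]='b': π[15]=2 (border 'cb')
j=16 s[j]='b': k: 2→0; π[16]=0 (border '')
j=17 s[j]='c': π[17]=1 (border 'c')
j=18 s[j]='a': k: 1→0; π[18]=0 (border '')
j=19 s[j]='d': π[19]=0 (border '')
j=20 s[j]='b': π[20]=0 (border '')
j=21 s[j]='b': π[21]=0 (border '')
j=22 s[j]='b': π[22]=0 (border '')
j=23 s[j]='a': π[23]=0 (border '')
j=24 s[j]='e': π[24]=0 (border '')
j=25 s[j]='d': π[25]=0 (border '')
j=26 s[j]='e': π[26]=0 (border '')
j=27 s[j]='e': π[27]=0 (border '')
j=28 s[j]='c': π[28]=1 (border 'c')
j=29 s[j]='a': k: 1→0; π[29]=0 (border '')
j=30 s[j]='e': π[30]=0 (border '')

[0, 0, 1, 0, 0, 0, 0, 0, 0, 1, 2, 0, 0, 0, 1, 2, 0, 1, 0, 0, 0, 0, 0, 0, 0, 0, 0, 0, 1, 0, 0]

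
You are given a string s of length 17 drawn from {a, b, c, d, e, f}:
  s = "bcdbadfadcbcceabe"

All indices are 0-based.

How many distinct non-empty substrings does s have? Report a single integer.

140

rank | idx | suffix
   0 |  14 | abe
   1 |   7 | adcbcceabe
   2 |   4 | adfadcbcceabe
   3 |   3 | badfadcbcceabe
   4 |  10 | bcceabe
   5 |   0 | bcdbadfadcbcceabe
   6 |  15 | be
   7 |   9 | cbcceabe
   8 |  11 | cceabe
   9 |   1 | cdbadfadcbcceabe
  10 |  12 | ceabe
  11 |   2 | dbadfadcbcceabe
  12 |   8 | dcbcceabe
  13 |   5 | dfadcbcceabe
  14 |  16 | e
  15 |  13 | eabe
  16 |   6 | fadcbcceabe

SA = [14, 7, 4, 3, 10, 0, 15, 9, 11, 1, 12, 2, 8, 5, 16, 13, 6]
rank  pair      lcp
   1  s[14:],s[7:]  1  'a'
   2  s[7:],s[4:]  2  'ad'
   3  s[4:],s[3:]  0  ''
   4  s[3:],s[10:]  1  'b'
   5  s[10:],s[0:]  2  'bc'
   6  s[0:],s[15:]  1  'b'
   7  s[15:],s[9:]  0  ''
   8  s[9:],s[11:]  1  'c'
   9  s[11:],s[1:]  1  'c'
  10  s[1:],s[12:]  1  'c'
  11  s[12:],s[2:]  0  ''
  12  s[2:],s[8:]  1  'd'
  13  s[8:],s[5:]  1  'd'
  14  s[5:],s[16:]  0  ''
  15  s[16:],s[13:]  1  'e'
  16  s[13:],s[6:]  0  ''

n(n+1)/2 = 17·18/2 = 153
Σ LCP = 0 + 1 + 2 + 0 + 1 + 2 + 1 + 0 + 1 + 1 + 1 + 0 + 1 + 1 + 0 + 1 + 0 = 13
distinct = 153 − 13 = 140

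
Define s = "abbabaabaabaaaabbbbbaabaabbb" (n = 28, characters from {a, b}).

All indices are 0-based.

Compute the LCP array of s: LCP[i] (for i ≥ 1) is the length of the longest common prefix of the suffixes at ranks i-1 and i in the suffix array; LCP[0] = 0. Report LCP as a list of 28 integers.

sorted suffixes:
  #0 SA[0]=11  'aaaabbbbbaabaabbb'
  #1 SA[1]=12  'aaabbbbbaabaabbb'
  #2 SA[2]=8  'aabaaaabbbbbaabaabbb'
  #3 SA[3]=5  'aabaabaaaabbbbbaabaabbb'
  #4 SA[4]=20  'aabaabbb'
  #5 SA[5]=23  'aabbb'
  #6 SA[6]=13  'aabbbbbaabaabbb'
  #7 SA[7]=9  'abaaaabbbbbaabaabbb'
  #8 SA[8]=6  'abaabaaaabbbbbaabaabbb'
  #9 SA[9]=3  'abaabaabaaaabbbbbaabaabbb'
  #10 SA[10]=21  'abaabbb'
  #11 SA[11]=0  'abbabaabaabaaaabbbbbaabaabbb'
  #12 SA[12]=24  'abbb'
  #13 SA[13]=14  'abbbbbaabaabbb'
  #14 SA[14]=27  'b'
  #15 SA[15]=10  'baaaabbbbbaabaabbb'
  #16 SA[16]=7  'baabaaaabbbbbaabaabbb'
  #17 SA[17]=4  'baabaabaaaabbbbbaabaabbb'
  #18 SA[18]=19  'baabaabbb'
  #19 SA[19]=22  'baabbb'
  #20 SA[20]=2  'babaabaabaaaabbbbbaabaabbb'
  #21 SA[21]=26  'bb'
  #22 SA[22]=18  'bbaabaabbb'
  #23 SA[23]=1  'bbabaabaabaaaabbbbbaabaabbb'
  #24 SA[24]=25  'bbb'
  #25 SA[25]=17  'bbbaabaabbb'
  #26 SA[26]=16  'bbbbaabaabbb'
  #27 SA[27]=15  'bbbbbaabaabbb'

SA = [11, 12, 8, 5, 20, 23, 13, 9, 6, 3, 21, 0, 24, 14, 27, 10, 7, 4, 19, 22, 2, 26, 18, 1, 25, 17, 16, 15]
i: (SA[i-1],SA[i]) lcp shared
  1: (11,12) 3 'aaa'
  2: (12,8) 2 'aa'
  3: (8,5) 5 'aabaa'
  4: (5,20) 6 'aabaab'
  5: (20,23) 3 'aab'
  6: (23,13) 5 'aabbb'
  7: (13,9) 1 'a'
  8: (9,6) 4 'abaa'
  9: (6,3) 7 'abaabaa'
  10: (3,21) 5 'abaab'
  11: (21,0) 2 'ab'
  12: (0,24) 3 'abb'
  13: (24,14) 4 'abbb'
  14: (14,27) 0 ''
  15: (27,10) 1 'b'
  16: (10,7) 3 'baa'
  17: (7,4) 6 'baabaa'
  18: (4,19) 7 'baabaab'
  19: (19,22) 4 'baab'
  20: (22,2) 2 'ba'
  21: (2,26) 1 'b'
  22: (26,18) 2 'bb'
  23: (18,1) 3 'bba'
  24: (1,25) 2 'bb'
  25: (25,17) 3 'bbb'
  26: (17,16) 3 'bbb'
  27: (16,15) 4 'bbbb'

[0, 3, 2, 5, 6, 3, 5, 1, 4, 7, 5, 2, 3, 4, 0, 1, 3, 6, 7, 4, 2, 1, 2, 3, 2, 3, 3, 4]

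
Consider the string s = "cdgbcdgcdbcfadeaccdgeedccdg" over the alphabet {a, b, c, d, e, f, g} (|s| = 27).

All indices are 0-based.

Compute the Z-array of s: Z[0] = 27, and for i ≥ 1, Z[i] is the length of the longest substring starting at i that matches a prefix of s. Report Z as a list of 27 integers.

Z[0]=27
i=1: fresh scan; Z[1]=0
i=2: fresh scan; Z[2]=0
i=3: fresh scan; Z[3]=0
i=4: fresh scan; Z[4]=3 extend→box=[4,7)
i=5: min(r-i=2, Z[1]=0)=0; Z[5]=0
i=6: min(r-i=1, Z[2]=0)=0; Z[6]=0
i=7: fresh scan; Z[7]=2 extend→box=[7,9)
i=8: min(r-i=1, Z[1]=0)=0; Z[8]=0
i=9: fresh scan; Z[9]=0
i=10: fresh scan; Z[10]=1 extend→box=[10,11)
i=11: fresh scan; Z[11]=0
i=12: fresh scan; Z[12]=0
i=13: fresh scan; Z[13]=0
i=14: fresh scan; Z[14]=0
i=15: fresh scan; Z[15]=0
i=16: fresh scan; Z[16]=1 extend→box=[16,17)
i=17: fresh scan; Z[17]=3 extend→box=[17,20)
i=18: min(r-i=2, Z[1]=0)=0; Z[18]=0
i=19: min(r-i=1, Z[2]=0)=0; Z[19]=0
i=20: fresh scan; Z[20]=0
i=21: fresh scan; Z[21]=0
i=22: fresh scan; Z[22]=0
i=23: fresh scan; Z[23]=1 extend→box=[23,24)
i=24: fresh scan; Z[24]=3 extend→box=[24,27)
i=25: min(r-i=2, Z[1]=0)=0; Z[25]=0
i=26: min(r-i=1, Z[2]=0)=0; Z[26]=0

[27, 0, 0, 0, 3, 0, 0, 2, 0, 0, 1, 0, 0, 0, 0, 0, 1, 3, 0, 0, 0, 0, 0, 1, 3, 0, 0]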